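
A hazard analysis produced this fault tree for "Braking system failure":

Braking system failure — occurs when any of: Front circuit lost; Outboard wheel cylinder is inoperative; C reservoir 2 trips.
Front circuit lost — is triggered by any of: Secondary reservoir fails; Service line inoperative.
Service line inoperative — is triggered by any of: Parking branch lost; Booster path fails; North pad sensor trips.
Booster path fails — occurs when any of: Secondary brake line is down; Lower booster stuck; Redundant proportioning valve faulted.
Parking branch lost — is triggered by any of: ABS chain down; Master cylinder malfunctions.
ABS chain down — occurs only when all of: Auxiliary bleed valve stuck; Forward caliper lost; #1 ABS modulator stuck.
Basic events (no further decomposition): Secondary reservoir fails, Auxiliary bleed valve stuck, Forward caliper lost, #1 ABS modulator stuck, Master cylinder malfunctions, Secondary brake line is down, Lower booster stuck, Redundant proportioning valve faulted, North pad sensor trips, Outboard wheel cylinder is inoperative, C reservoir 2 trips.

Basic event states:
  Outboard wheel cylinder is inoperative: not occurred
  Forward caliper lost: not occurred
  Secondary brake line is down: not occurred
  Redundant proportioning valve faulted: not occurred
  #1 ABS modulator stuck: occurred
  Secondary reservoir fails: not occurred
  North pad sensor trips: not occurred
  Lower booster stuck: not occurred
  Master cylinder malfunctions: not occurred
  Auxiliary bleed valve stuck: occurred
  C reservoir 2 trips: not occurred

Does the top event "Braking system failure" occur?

ABS chain down [AND]: Auxiliary bleed valve stuck=occurs, Forward caliper lost=not, #1 ABS modulator stuck=occurs → not all inputs occur → does not occur.
Parking branch lost [OR]: ABS chain down=not, Master cylinder malfunctions=not → no input occurs → does not occur.
Booster path fails [OR]: Secondary brake line is down=not, Lower booster stuck=not, Redundant proportioning valve faulted=not → no input occurs → does not occur.
Service line inoperative [OR]: Parking branch lost=not, Booster path fails=not, North pad sensor trips=not → no input occurs → does not occur.
Front circuit lost [OR]: Secondary reservoir fails=not, Service line inoperative=not → no input occurs → does not occur.
Braking system failure [OR]: Front circuit lost=not, Outboard wheel cylinder is inoperative=not, C reservoir 2 trips=not → no input occurs → does not occur.

No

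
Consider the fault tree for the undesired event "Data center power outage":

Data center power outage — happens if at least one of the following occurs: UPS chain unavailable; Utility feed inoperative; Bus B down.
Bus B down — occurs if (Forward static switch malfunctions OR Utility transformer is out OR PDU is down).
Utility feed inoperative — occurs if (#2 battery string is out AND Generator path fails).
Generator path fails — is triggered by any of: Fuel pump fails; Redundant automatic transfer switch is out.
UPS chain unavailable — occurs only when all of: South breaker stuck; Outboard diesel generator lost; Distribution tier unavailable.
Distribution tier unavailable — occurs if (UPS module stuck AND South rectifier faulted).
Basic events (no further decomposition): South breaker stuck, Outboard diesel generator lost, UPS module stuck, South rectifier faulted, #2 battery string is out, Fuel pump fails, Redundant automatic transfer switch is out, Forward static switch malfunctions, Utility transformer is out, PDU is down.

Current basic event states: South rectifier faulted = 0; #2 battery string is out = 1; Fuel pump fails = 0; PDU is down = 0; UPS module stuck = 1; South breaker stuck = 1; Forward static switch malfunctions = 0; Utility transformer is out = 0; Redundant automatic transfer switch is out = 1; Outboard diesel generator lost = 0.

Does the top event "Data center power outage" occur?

Distribution tier unavailable [AND]: UPS module stuck=occurs, South rectifier faulted=not → not all inputs occur → does not occur.
UPS chain unavailable [AND]: South breaker stuck=occurs, Outboard diesel generator lost=not, Distribution tier unavailable=not → not all inputs occur → does not occur.
Generator path fails [OR]: Fuel pump fails=not, Redundant automatic transfer switch is out=occurs → at least one input occurs → occurs.
Utility feed inoperative [AND]: #2 battery string is out=occurs, Generator path fails=occurs → all inputs occur → occurs.
Bus B down [OR]: Forward static switch malfunctions=not, Utility transformer is out=not, PDU is down=not → no input occurs → does not occur.
Data center power outage [OR]: UPS chain unavailable=not, Utility feed inoperative=occurs, Bus B down=not → at least one input occurs → occurs.

Yes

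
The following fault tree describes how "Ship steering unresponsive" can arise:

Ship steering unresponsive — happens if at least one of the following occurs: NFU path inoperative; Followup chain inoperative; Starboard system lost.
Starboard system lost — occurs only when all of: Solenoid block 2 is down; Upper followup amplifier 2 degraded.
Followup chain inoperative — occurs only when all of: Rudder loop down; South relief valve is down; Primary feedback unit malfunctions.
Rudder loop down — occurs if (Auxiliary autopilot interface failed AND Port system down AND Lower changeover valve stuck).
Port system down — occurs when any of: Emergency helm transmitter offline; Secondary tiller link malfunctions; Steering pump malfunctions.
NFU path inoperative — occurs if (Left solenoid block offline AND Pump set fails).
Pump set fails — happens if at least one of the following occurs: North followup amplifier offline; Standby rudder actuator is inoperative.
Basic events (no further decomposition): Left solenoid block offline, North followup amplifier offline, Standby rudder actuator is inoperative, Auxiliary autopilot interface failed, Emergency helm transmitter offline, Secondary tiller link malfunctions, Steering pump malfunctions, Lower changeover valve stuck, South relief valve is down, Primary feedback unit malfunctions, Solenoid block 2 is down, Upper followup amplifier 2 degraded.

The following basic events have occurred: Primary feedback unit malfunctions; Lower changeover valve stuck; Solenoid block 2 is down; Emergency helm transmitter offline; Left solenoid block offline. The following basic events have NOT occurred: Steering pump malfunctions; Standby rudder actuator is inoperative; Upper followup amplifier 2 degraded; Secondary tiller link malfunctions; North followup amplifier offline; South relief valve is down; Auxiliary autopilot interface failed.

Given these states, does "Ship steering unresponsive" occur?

Pump set fails [OR]: North followup amplifier offline=not, Standby rudder actuator is inoperative=not → no input occurs → does not occur.
NFU path inoperative [AND]: Left solenoid block offline=occurs, Pump set fails=not → not all inputs occur → does not occur.
Port system down [OR]: Emergency helm transmitter offline=occurs, Secondary tiller link malfunctions=not, Steering pump malfunctions=not → at least one input occurs → occurs.
Rudder loop down [AND]: Auxiliary autopilot interface failed=not, Port system down=occurs, Lower changeover valve stuck=occurs → not all inputs occur → does not occur.
Followup chain inoperative [AND]: Rudder loop down=not, South relief valve is down=not, Primary feedback unit malfunctions=occurs → not all inputs occur → does not occur.
Starboard system lost [AND]: Solenoid block 2 is down=occurs, Upper followup amplifier 2 degraded=not → not all inputs occur → does not occur.
Ship steering unresponsive [OR]: NFU path inoperative=not, Followup chain inoperative=not, Starboard system lost=not → no input occurs → does not occur.

No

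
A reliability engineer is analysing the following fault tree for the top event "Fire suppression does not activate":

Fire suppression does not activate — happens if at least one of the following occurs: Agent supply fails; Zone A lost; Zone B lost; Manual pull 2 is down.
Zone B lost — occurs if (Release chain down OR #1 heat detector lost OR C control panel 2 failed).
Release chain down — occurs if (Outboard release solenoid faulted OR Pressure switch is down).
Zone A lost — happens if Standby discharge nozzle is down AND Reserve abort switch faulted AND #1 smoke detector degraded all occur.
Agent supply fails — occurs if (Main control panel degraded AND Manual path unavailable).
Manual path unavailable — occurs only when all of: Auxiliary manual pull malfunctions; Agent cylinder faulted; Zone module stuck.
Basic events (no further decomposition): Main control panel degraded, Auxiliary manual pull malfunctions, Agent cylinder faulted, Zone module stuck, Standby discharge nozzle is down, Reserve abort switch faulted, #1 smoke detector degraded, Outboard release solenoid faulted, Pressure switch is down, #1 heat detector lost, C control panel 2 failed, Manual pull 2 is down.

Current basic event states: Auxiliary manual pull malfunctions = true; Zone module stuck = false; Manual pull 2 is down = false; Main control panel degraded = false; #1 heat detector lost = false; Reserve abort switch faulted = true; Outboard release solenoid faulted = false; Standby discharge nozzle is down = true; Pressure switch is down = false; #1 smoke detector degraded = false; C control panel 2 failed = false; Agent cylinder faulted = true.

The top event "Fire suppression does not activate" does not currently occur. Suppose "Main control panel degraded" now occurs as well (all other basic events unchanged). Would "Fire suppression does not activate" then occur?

Counterfactual: set "Main control panel degraded" to occurred.
Manual path unavailable [AND]: Auxiliary manual pull malfunctions=occurs, Agent cylinder faulted=occurs, Zone module stuck=not → not all inputs occur → does not occur.
Agent supply fails [AND]: Main control panel degraded=occurs, Manual path unavailable=not → not all inputs occur → does not occur.
Zone A lost [AND]: Standby discharge nozzle is down=occurs, Reserve abort switch faulted=occurs, #1 smoke detector degraded=not → not all inputs occur → does not occur.
Release chain down [OR]: Outboard release solenoid faulted=not, Pressure switch is down=not → no input occurs → does not occur.
Zone B lost [OR]: Release chain down=not, #1 heat detector lost=not, C control panel 2 failed=not → no input occurs → does not occur.
Fire suppression does not activate [OR]: Agent supply fails=not, Zone A lost=not, Zone B lost=not, Manual pull 2 is down=not → no input occurs → does not occur.

No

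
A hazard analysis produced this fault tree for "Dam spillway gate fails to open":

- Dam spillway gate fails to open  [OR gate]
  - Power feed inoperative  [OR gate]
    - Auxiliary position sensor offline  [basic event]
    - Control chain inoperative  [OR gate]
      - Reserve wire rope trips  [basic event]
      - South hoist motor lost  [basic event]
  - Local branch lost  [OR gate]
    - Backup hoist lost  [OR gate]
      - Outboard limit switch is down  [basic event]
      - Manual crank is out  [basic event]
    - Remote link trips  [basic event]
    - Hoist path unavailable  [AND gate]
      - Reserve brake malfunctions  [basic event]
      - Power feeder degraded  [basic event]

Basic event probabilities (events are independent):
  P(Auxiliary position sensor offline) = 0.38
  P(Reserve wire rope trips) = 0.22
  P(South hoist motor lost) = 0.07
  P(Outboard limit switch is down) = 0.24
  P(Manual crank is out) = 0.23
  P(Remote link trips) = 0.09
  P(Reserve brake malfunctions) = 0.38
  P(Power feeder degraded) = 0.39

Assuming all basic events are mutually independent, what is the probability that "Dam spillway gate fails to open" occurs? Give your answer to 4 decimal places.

0.7960

P(Control chain inoperative) [OR] = 1 − (1−0.22) × (1−0.07) = 0.274600
P(Power feed inoperative) [OR] = 1 − (1−0.38) × (1−0.274600) = 0.550252
P(Backup hoist lost) [OR] = 1 − (1−0.24) × (1−0.23) = 0.414800
P(Hoist path unavailable) [AND] = 0.38 × 0.39 = 0.148200
P(Local branch lost) [OR] = 1 − (1−0.414800) × (1−0.09) × (1−0.148200) = 0.546389
P(Dam spillway gate fails to open) [OR] = 1 − (1−0.550252) × (1−0.546389) = 0.795989
Rounded to 4 decimal places: P(Dam spillway gate fails to open) ≈ 0.7960.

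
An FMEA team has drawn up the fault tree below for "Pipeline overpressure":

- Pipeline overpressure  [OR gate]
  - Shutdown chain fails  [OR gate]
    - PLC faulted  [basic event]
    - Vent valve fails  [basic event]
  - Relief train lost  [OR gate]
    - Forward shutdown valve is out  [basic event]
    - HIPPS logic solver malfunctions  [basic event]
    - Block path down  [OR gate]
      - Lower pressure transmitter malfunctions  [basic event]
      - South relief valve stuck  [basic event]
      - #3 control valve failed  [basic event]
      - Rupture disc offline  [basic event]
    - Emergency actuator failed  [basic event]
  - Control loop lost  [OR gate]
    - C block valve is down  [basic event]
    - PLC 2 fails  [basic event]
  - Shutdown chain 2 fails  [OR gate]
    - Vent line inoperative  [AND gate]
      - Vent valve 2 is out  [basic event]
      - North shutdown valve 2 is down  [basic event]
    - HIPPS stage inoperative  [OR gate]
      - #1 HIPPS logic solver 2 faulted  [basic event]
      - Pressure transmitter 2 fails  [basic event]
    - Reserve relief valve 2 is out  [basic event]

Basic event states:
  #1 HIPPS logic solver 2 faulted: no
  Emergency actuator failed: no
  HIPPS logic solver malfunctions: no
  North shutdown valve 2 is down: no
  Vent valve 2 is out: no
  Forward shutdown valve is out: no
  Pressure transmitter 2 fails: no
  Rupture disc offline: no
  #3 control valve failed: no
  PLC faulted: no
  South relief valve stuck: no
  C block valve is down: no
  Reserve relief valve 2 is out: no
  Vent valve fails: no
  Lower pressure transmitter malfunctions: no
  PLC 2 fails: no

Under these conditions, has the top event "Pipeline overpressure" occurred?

No

Shutdown chain fails [OR]: PLC faulted=not, Vent valve fails=not → no input occurs → does not occur.
Block path down [OR]: Lower pressure transmitter malfunctions=not, South relief valve stuck=not, #3 control valve failed=not, Rupture disc offline=not → no input occurs → does not occur.
Relief train lost [OR]: Forward shutdown valve is out=not, HIPPS logic solver malfunctions=not, Block path down=not, Emergency actuator failed=not → no input occurs → does not occur.
Control loop lost [OR]: C block valve is down=not, PLC 2 fails=not → no input occurs → does not occur.
Vent line inoperative [AND]: Vent valve 2 is out=not, North shutdown valve 2 is down=not → not all inputs occur → does not occur.
HIPPS stage inoperative [OR]: #1 HIPPS logic solver 2 faulted=not, Pressure transmitter 2 fails=not → no input occurs → does not occur.
Shutdown chain 2 fails [OR]: Vent line inoperative=not, HIPPS stage inoperative=not, Reserve relief valve 2 is out=not → no input occurs → does not occur.
Pipeline overpressure [OR]: Shutdown chain fails=not, Relief train lost=not, Control loop lost=not, Shutdown chain 2 fails=not → no input occurs → does not occur.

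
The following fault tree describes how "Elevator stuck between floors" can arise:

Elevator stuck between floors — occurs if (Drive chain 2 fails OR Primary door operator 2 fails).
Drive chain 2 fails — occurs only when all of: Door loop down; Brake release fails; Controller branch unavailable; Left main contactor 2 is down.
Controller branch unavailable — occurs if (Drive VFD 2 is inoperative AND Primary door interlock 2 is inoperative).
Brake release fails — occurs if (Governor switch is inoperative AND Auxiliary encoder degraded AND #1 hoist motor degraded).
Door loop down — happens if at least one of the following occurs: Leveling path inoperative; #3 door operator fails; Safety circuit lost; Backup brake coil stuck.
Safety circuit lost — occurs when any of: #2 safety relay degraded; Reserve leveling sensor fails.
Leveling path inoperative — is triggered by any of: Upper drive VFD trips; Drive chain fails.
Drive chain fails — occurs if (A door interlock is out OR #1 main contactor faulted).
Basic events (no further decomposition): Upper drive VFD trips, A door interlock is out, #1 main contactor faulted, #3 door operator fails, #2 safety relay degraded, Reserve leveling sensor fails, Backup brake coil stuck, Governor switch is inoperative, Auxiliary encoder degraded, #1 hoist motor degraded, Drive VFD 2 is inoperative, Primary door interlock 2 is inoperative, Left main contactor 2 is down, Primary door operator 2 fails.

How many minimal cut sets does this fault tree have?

Drive chain fails [OR]: union of children's cut sets → 2 cut set(s).
Leveling path inoperative [OR]: union of children's cut sets → 3 cut set(s).
Safety circuit lost [OR]: union of children's cut sets → 2 cut set(s).
Door loop down [OR]: union of children's cut sets → 7 cut set(s).
Brake release fails [AND]: one cut set from each child combined → 1 × 1 × 1 = 1 cut set(s).
Controller branch unavailable [AND]: one cut set from each child combined → 1 × 1 = 1 cut set(s).
Drive chain 2 fails [AND]: one cut set from each child combined → 7 × 1 × 1 × 1 = 7 cut set(s).
Elevator stuck between floors [OR]: union of children's cut sets → 8 cut set(s).
Minimal cut sets: {#1 hoist motor degraded, Auxiliary encoder degraded, Drive VFD 2 is inoperative, Governor switch is inoperative, Left main contactor 2 is down, Primary door interlock 2 is inoperative, Upper drive VFD trips}; {#1 hoist motor degraded, A door interlock is out, Auxiliary encoder degraded, Drive VFD 2 is inoperative, Governor switch is inoperative, Left main contactor 2 is down, Primary door interlock 2 is inoperative}; {#1 hoist motor degraded, #1 main contactor faulted, Auxiliary encoder degraded, Drive VFD 2 is inoperative, Governor switch is inoperative, Left main contactor 2 is down, Primary door interlock 2 is inoperative}; {#1 hoist motor degraded, #3 door operator fails, Auxiliary encoder degraded, Drive VFD 2 is inoperative, Governor switch is inoperative, Left main contactor 2 is down, Primary door interlock 2 is inoperative}; {#1 hoist motor degraded, #2 safety relay degraded, Auxiliary encoder degraded, Drive VFD 2 is inoperative, Governor switch is inoperative, Left main contactor 2 is down, Primary door interlock 2 is inoperative}; {#1 hoist motor degraded, Auxiliary encoder degraded, Drive VFD 2 is inoperative, Governor switch is inoperative, Left main contactor 2 is down, Primary door interlock 2 is inoperative, Reserve leveling sensor fails}; {#1 hoist motor degraded, Auxiliary encoder degraded, Backup brake coil stuck, Drive VFD 2 is inoperative, Governor switch is inoperative, Left main contactor 2 is down, Primary door interlock 2 is inoperative}; {Primary door operator 2 fails}.

8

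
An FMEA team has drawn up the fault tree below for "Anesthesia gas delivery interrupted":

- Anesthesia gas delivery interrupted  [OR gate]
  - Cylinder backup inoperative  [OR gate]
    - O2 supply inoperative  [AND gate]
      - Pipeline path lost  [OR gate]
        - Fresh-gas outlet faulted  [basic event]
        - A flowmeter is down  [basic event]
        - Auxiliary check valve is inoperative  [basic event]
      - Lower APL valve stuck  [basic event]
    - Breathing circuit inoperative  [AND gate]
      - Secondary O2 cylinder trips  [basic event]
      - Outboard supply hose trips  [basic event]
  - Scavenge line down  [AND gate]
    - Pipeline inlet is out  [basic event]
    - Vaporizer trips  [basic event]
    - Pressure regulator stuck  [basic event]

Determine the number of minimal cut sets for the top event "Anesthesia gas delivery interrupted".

Pipeline path lost [OR]: union of children's cut sets → 3 cut set(s).
O2 supply inoperative [AND]: one cut set from each child combined → 3 × 1 = 3 cut set(s).
Breathing circuit inoperative [AND]: one cut set from each child combined → 1 × 1 = 1 cut set(s).
Cylinder backup inoperative [OR]: union of children's cut sets → 4 cut set(s).
Scavenge line down [AND]: one cut set from each child combined → 1 × 1 × 1 = 1 cut set(s).
Anesthesia gas delivery interrupted [OR]: union of children's cut sets → 5 cut set(s).
Minimal cut sets: {Fresh-gas outlet faulted, Lower APL valve stuck}; {A flowmeter is down, Lower APL valve stuck}; {Auxiliary check valve is inoperative, Lower APL valve stuck}; {Outboard supply hose trips, Secondary O2 cylinder trips}; {Pipeline inlet is out, Pressure regulator stuck, Vaporizer trips}.

5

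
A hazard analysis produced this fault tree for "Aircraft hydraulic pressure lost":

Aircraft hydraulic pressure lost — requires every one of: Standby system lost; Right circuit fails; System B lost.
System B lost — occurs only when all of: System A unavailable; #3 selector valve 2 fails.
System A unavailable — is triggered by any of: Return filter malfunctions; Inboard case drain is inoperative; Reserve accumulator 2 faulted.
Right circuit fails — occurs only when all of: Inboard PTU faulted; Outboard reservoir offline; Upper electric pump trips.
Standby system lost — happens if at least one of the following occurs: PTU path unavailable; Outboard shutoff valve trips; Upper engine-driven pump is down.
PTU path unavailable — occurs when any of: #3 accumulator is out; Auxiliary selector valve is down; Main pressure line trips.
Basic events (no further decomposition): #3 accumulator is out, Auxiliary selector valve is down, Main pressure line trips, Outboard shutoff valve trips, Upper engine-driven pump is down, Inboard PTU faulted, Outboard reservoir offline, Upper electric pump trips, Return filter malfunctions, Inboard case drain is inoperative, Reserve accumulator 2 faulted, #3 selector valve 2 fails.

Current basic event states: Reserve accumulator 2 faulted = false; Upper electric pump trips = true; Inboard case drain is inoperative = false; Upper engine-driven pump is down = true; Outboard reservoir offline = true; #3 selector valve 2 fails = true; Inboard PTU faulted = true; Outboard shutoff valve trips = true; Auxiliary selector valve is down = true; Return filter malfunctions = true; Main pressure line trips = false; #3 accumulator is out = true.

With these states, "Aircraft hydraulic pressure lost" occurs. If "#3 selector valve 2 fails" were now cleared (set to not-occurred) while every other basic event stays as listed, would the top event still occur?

Counterfactual: set "#3 selector valve 2 fails" to not occurred.
PTU path unavailable [OR]: #3 accumulator is out=occurs, Auxiliary selector valve is down=occurs, Main pressure line trips=not → at least one input occurs → occurs.
Standby system lost [OR]: PTU path unavailable=occurs, Outboard shutoff valve trips=occurs, Upper engine-driven pump is down=occurs → at least one input occurs → occurs.
Right circuit fails [AND]: Inboard PTU faulted=occurs, Outboard reservoir offline=occurs, Upper electric pump trips=occurs → all inputs occur → occurs.
System A unavailable [OR]: Return filter malfunctions=occurs, Inboard case drain is inoperative=not, Reserve accumulator 2 faulted=not → at least one input occurs → occurs.
System B lost [AND]: System A unavailable=occurs, #3 selector valve 2 fails=not → not all inputs occur → does not occur.
Aircraft hydraulic pressure lost [AND]: Standby system lost=occurs, Right circuit fails=occurs, System B lost=not → not all inputs occur → does not occur.

No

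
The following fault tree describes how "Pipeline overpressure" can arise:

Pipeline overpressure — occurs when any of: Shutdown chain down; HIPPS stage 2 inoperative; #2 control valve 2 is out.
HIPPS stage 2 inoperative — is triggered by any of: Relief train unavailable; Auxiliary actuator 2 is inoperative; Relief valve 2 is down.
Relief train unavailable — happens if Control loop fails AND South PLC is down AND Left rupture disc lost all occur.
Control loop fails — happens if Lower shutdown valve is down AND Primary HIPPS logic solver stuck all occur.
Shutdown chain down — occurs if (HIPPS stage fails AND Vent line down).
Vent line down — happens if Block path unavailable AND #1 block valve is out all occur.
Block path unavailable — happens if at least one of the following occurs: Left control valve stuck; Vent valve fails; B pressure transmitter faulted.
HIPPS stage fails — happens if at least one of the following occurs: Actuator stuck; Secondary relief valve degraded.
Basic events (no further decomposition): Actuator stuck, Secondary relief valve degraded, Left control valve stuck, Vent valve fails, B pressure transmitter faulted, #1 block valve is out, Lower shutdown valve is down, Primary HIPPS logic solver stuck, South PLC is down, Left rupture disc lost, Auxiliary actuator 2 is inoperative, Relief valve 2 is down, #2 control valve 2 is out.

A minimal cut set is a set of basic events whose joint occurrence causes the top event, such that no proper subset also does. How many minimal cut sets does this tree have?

10

HIPPS stage fails [OR]: union of children's cut sets → 2 cut set(s).
Block path unavailable [OR]: union of children's cut sets → 3 cut set(s).
Vent line down [AND]: one cut set from each child combined → 3 × 1 = 3 cut set(s).
Shutdown chain down [AND]: one cut set from each child combined → 2 × 3 = 6 cut set(s).
Control loop fails [AND]: one cut set from each child combined → 1 × 1 = 1 cut set(s).
Relief train unavailable [AND]: one cut set from each child combined → 1 × 1 × 1 = 1 cut set(s).
HIPPS stage 2 inoperative [OR]: union of children's cut sets → 3 cut set(s).
Pipeline overpressure [OR]: union of children's cut sets → 10 cut set(s).
Minimal cut sets: {#1 block valve is out, Actuator stuck, Left control valve stuck}; {#1 block valve is out, Actuator stuck, Vent valve fails}; {#1 block valve is out, Actuator stuck, B pressure transmitter faulted}; {#1 block valve is out, Left control valve stuck, Secondary relief valve degraded}; {#1 block valve is out, Secondary relief valve degraded, Vent valve fails}; {#1 block valve is out, B pressure transmitter faulted, Secondary relief valve degraded}; {Left rupture disc lost, Lower shutdown valve is down, Primary HIPPS logic solver stuck, South PLC is down}; {Auxiliary actuator 2 is inoperative}; {Relief valve 2 is down}; {#2 control valve 2 is out}.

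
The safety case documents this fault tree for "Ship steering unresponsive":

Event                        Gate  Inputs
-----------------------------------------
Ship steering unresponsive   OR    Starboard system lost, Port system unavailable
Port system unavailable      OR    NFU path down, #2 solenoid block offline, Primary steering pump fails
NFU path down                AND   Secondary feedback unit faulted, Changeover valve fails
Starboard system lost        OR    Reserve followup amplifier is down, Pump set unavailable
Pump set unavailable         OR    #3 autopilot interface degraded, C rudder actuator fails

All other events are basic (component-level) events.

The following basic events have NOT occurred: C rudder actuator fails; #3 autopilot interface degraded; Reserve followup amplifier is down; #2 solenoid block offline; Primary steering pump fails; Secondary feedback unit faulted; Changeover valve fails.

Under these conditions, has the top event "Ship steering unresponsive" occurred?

No

Pump set unavailable [OR]: #3 autopilot interface degraded=not, C rudder actuator fails=not → no input occurs → does not occur.
Starboard system lost [OR]: Reserve followup amplifier is down=not, Pump set unavailable=not → no input occurs → does not occur.
NFU path down [AND]: Secondary feedback unit faulted=not, Changeover valve fails=not → not all inputs occur → does not occur.
Port system unavailable [OR]: NFU path down=not, #2 solenoid block offline=not, Primary steering pump fails=not → no input occurs → does not occur.
Ship steering unresponsive [OR]: Starboard system lost=not, Port system unavailable=not → no input occurs → does not occur.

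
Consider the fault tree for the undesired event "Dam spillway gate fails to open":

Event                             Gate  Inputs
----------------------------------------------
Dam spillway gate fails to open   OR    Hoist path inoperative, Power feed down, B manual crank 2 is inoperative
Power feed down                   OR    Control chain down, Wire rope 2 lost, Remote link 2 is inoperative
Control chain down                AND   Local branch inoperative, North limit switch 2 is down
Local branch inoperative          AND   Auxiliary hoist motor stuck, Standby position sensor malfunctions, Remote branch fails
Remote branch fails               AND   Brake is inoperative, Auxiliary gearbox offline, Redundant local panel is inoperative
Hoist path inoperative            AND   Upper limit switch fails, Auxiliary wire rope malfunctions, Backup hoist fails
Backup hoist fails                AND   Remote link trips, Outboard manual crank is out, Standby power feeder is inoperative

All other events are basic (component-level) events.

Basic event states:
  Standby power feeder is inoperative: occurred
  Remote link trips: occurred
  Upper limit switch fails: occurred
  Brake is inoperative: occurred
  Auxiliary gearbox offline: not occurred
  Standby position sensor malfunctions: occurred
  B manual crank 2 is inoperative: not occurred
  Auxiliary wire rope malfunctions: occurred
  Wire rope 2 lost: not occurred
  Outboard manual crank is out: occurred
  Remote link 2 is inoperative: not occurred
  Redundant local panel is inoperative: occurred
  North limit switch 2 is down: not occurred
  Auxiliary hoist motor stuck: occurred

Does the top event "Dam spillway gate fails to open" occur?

Backup hoist fails [AND]: Remote link trips=occurs, Outboard manual crank is out=occurs, Standby power feeder is inoperative=occurs → all inputs occur → occurs.
Hoist path inoperative [AND]: Upper limit switch fails=occurs, Auxiliary wire rope malfunctions=occurs, Backup hoist fails=occurs → all inputs occur → occurs.
Remote branch fails [AND]: Brake is inoperative=occurs, Auxiliary gearbox offline=not, Redundant local panel is inoperative=occurs → not all inputs occur → does not occur.
Local branch inoperative [AND]: Auxiliary hoist motor stuck=occurs, Standby position sensor malfunctions=occurs, Remote branch fails=not → not all inputs occur → does not occur.
Control chain down [AND]: Local branch inoperative=not, North limit switch 2 is down=not → not all inputs occur → does not occur.
Power feed down [OR]: Control chain down=not, Wire rope 2 lost=not, Remote link 2 is inoperative=not → no input occurs → does not occur.
Dam spillway gate fails to open [OR]: Hoist path inoperative=occurs, Power feed down=not, B manual crank 2 is inoperative=not → at least one input occurs → occurs.

Yes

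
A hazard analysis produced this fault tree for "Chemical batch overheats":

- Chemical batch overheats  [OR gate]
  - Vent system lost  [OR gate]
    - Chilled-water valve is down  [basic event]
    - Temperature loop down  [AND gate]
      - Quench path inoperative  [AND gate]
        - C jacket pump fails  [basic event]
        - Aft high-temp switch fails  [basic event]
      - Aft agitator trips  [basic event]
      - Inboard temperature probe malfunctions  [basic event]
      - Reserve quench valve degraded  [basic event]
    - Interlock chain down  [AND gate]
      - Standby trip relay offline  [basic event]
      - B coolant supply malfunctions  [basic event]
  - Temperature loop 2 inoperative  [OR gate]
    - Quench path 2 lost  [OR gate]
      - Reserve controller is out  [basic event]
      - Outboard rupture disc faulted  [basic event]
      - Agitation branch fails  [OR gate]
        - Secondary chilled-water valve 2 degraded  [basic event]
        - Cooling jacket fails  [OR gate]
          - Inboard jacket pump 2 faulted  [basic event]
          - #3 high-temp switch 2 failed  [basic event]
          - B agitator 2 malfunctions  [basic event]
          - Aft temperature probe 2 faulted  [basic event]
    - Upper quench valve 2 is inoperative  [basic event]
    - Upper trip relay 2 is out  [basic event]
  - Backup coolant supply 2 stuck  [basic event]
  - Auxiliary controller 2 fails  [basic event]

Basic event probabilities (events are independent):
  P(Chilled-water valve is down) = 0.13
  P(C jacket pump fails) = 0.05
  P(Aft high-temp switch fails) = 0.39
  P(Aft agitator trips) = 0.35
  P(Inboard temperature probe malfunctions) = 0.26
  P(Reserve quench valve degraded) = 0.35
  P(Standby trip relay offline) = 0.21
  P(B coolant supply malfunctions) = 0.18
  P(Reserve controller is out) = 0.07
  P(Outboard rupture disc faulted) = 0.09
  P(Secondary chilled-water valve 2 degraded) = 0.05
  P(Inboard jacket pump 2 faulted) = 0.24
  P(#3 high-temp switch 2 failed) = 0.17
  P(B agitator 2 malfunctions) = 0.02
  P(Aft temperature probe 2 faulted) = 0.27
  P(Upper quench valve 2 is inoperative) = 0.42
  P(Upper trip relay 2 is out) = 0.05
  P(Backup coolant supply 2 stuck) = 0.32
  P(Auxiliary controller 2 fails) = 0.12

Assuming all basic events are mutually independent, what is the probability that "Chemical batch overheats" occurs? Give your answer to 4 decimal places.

0.8999

P(Quench path inoperative) [AND] = 0.05 × 0.39 = 0.019500
P(Temperature loop down) [AND] = 0.019500 × 0.35 × 0.26 × 0.35 = 0.000621
P(Interlock chain down) [AND] = 0.21 × 0.18 = 0.037800
P(Vent system lost) [OR] = 1 − (1−0.13) × (1−0.000621) × (1−0.037800) = 0.163406
P(Cooling jacket fails) [OR] = 1 − (1−0.24) × (1−0.17) × (1−0.02) × (1−0.27) = 0.548726
P(Agitation branch fails) [OR] = 1 − (1−0.05) × (1−0.548726) = 0.571290
P(Quench path 2 lost) [OR] = 1 − (1−0.07) × (1−0.09) × (1−0.571290) = 0.637183
P(Temperature loop 2 inoperative) [OR] = 1 − (1−0.637183) × (1−0.42) × (1−0.05) = 0.800088
P(Chemical batch overheats) [OR] = 1 − (1−0.163406) × (1−0.800088) × (1−0.32) × (1−0.12) = 0.899920
Rounded to 4 decimal places: P(Chemical batch overheats) ≈ 0.8999.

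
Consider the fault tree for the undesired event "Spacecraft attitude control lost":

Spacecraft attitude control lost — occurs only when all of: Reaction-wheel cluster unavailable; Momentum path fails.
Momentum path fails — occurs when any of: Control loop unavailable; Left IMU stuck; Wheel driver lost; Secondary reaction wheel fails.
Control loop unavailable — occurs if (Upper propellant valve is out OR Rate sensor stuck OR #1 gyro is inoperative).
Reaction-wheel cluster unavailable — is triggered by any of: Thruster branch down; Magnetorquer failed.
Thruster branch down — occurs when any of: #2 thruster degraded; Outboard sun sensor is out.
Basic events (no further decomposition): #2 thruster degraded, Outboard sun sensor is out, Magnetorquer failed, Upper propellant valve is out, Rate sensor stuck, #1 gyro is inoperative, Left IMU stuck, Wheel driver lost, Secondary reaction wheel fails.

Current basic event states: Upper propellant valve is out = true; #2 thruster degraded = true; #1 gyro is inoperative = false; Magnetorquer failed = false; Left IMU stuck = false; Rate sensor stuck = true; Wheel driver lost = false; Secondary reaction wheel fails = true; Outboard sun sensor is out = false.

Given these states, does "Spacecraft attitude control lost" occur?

Thruster branch down [OR]: #2 thruster degraded=occurs, Outboard sun sensor is out=not → at least one input occurs → occurs.
Reaction-wheel cluster unavailable [OR]: Thruster branch down=occurs, Magnetorquer failed=not → at least one input occurs → occurs.
Control loop unavailable [OR]: Upper propellant valve is out=occurs, Rate sensor stuck=occurs, #1 gyro is inoperative=not → at least one input occurs → occurs.
Momentum path fails [OR]: Control loop unavailable=occurs, Left IMU stuck=not, Wheel driver lost=not, Secondary reaction wheel fails=occurs → at least one input occurs → occurs.
Spacecraft attitude control lost [AND]: Reaction-wheel cluster unavailable=occurs, Momentum path fails=occurs → all inputs occur → occurs.

Yes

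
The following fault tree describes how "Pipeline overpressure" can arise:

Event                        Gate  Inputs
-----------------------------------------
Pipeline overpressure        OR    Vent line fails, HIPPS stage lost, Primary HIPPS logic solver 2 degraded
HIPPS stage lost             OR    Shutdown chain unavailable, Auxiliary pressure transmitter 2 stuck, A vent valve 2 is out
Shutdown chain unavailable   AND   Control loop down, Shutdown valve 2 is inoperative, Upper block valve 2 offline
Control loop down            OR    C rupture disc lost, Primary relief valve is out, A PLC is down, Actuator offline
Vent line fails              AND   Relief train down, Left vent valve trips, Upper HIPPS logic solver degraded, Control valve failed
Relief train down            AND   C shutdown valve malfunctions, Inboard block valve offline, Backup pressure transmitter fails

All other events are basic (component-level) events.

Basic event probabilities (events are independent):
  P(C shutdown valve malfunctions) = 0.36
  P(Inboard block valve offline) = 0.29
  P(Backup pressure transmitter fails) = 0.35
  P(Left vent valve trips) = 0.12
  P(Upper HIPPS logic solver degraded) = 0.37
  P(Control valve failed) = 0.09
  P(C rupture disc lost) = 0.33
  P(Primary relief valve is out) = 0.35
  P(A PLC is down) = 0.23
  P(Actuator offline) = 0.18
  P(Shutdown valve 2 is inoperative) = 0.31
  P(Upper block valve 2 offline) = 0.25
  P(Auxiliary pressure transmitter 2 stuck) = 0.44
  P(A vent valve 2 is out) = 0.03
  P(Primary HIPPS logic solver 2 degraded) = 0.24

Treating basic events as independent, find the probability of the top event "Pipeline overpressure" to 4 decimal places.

P(Relief train down) [AND] = 0.36 × 0.29 × 0.35 = 0.036540
P(Vent line fails) [AND] = 0.036540 × 0.12 × 0.37 × 0.09 = 0.000146
P(Control loop down) [OR] = 1 − (1−0.33) × (1−0.35) × (1−0.23) × (1−0.18) = 0.725025
P(Shutdown chain unavailable) [AND] = 0.725025 × 0.31 × 0.25 = 0.056189
P(HIPPS stage lost) [OR] = 1 − (1−0.056189) × (1−0.44) × (1−0.03) = 0.487322
P(Pipeline overpressure) [OR] = 1 − (1−0.000146) × (1−0.487322) × (1−0.24) = 0.610422
Rounded to 4 decimal places: P(Pipeline overpressure) ≈ 0.6104.

0.6104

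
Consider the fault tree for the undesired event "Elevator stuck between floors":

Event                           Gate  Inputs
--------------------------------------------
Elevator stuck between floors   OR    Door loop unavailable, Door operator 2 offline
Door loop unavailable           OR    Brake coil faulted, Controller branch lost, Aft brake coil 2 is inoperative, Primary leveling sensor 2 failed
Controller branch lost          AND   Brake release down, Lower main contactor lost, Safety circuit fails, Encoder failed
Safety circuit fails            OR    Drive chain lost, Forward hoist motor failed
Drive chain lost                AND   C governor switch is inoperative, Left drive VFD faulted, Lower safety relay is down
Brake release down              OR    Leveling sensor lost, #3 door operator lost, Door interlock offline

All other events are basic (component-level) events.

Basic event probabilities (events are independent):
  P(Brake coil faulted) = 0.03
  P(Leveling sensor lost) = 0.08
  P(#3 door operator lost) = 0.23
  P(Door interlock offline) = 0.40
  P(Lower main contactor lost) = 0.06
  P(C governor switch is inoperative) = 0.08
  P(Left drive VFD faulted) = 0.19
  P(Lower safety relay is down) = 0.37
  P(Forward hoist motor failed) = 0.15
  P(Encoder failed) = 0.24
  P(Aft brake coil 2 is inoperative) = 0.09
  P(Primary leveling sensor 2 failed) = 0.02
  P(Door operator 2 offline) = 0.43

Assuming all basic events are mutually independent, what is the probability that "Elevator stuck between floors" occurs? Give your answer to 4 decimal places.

P(Brake release down) [OR] = 1 − (1−0.08) × (1−0.23) × (1−0.40) = 0.574960
P(Drive chain lost) [AND] = 0.08 × 0.19 × 0.37 = 0.005624
P(Safety circuit fails) [OR] = 1 − (1−0.005624) × (1−0.15) = 0.154780
P(Controller branch lost) [AND] = 0.574960 × 0.06 × 0.154780 × 0.24 = 0.001281
P(Door loop unavailable) [OR] = 1 − (1−0.03) × (1−0.001281) × (1−0.09) × (1−0.02) = 0.136062
P(Elevator stuck between floors) [OR] = 1 − (1−0.136062) × (1−0.43) = 0.507555
Rounded to 4 decimal places: P(Elevator stuck between floors) ≈ 0.5076.

0.5076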